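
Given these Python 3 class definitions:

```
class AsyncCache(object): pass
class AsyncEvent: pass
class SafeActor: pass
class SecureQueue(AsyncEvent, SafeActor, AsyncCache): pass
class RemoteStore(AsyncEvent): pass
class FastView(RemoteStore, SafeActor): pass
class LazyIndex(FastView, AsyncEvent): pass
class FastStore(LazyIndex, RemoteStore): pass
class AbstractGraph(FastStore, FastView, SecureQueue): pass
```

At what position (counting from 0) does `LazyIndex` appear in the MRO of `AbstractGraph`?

2

L[AbstractGraph] = AbstractGraph + merge(L[FastStore], L[FastView], L[SecureQueue], [FastStore FastView SecureQueue])
  take FastStore:  [FastStore LazyIndex FastView RemoteStore AsyncEvent SafeActor object] + [FastView RemoteStore AsyncEvent SafeActor object] + [SecureQueue AsyncEvent SafeActor AsyncCache object] + [FastStore FastView SecureQueue]
  take LazyIndex:  [LazyIndex FastView RemoteStore AsyncEvent SafeActor object] + [FastView RemoteStore AsyncEvent SafeActor object] + [SecureQueue AsyncEvent SafeActor AsyncCache object] + [FastView SecureQueue]
  take FastView:  [FastView RemoteStore AsyncEvent SafeActor object] + [FastView RemoteStore AsyncEvent SafeActor object] + [SecureQueue AsyncEvent SafeActor AsyncCache object] + [FastView SecureQueue]
  take RemoteStore:  [RemoteStore AsyncEvent SafeActor object] + [RemoteStore AsyncEvent SafeActor object] + [SecureQueue AsyncEvent SafeActor AsyncCache object] + [SecureQueue]
  take SecureQueue:  [AsyncEvent SafeActor object] + [AsyncEvent SafeActor object] + [SecureQueue AsyncEvent SafeActor AsyncCache object] + [SecureQueue]
  take AsyncEvent:  [AsyncEvent SafeActor object] + [AsyncEvent SafeActor object] + [AsyncEvent SafeActor AsyncCache object]
  take SafeActor:  [SafeActor object] + [SafeActor object] + [SafeActor AsyncCache object]
  take AsyncCache:  [object] + [object] + [AsyncCache object]
  take object:  [object] + [object] + [object]
MRO: AbstractGraph FastStore LazyIndex FastView RemoteStore SecureQueue AsyncEvent SafeActor AsyncCache object
LazyIndex sits at index 2.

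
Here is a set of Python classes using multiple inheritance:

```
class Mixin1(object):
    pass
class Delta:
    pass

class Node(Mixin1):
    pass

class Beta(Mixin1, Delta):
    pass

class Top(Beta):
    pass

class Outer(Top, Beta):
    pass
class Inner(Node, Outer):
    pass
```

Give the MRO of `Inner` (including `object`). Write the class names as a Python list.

L[Inner] = Inner + merge(L[Node], L[Outer], [Node Outer])
  take Node:  [Node Mixin1 object] + [Outer Top Beta Mixin1 Delta object] + [Node Outer]
  take Outer:  [Mixin1 object] + [Outer Top Beta Mixin1 Delta object] + [Outer]
  take Top:  [Mixin1 object] + [Top Beta Mixin1 Delta object]
  take Beta:  [Mixin1 object] + [Beta Mixin1 Delta object]
  take Mixin1:  [Mixin1 object] + [Mixin1 Delta object]
  take Delta:  [object] + [Delta object]
  take object:  [object] + [object]

[Inner, Node, Outer, Top, Beta, Mixin1, Delta, object]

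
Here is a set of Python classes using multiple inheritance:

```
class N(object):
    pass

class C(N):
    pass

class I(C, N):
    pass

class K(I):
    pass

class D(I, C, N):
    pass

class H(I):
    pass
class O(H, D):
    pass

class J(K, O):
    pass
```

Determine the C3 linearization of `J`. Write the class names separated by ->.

J -> K -> O -> H -> D -> I -> C -> N -> object

L[J] = J + merge(L[K], L[O], [K O])
  take K:  [K I C N object] + [O H D I C N object] + [K O]
  take O:  [I C N object] + [O H D I C N object] + [O]
  take H:  [I C N object] + [H D I C N object]
  take D:  [I C N object] + [D I C N object]
  take I:  [I C N object] + [I C N object]
  take C:  [C N object] + [C N object]
  take N:  [N object] + [N object]
  take object:  [object] + [object]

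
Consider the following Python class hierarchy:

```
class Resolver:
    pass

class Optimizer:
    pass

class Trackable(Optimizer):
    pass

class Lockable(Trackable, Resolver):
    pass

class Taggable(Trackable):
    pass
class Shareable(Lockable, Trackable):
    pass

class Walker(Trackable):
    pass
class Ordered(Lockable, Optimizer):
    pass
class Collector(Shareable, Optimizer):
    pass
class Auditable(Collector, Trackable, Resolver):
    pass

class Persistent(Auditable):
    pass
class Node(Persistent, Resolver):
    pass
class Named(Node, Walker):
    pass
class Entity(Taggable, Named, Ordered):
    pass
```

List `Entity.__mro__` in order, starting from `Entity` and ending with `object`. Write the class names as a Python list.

L[Entity] = Entity + merge(L[Taggable], L[Named], L[Ordered], [Taggable Named Ordered])
  take Taggable:  [Taggable Trackable Optimizer object] + [Named Node Persistent Auditable Collector Shareable Lockable Walker Trackable Optimizer Resolver object] + [Ordered Lockable Trackable Optimizer Resolver object] + [Taggable Named Ordered]
  take Named:  [Trackable Optimizer object] + [Named Node Persistent Auditable Collector Shareable Lockable Walker Trackable Optimizer Resolver object] + [Ordered Lockable Trackable Optimizer Resolver object] + [Named Ordered]
  take Node:  [Trackable Optimizer object] + [Node Persistent Auditable Collector Shareable Lockable Walker Trackable Optimizer Resolver object] + [Ordered Lockable Trackable Optimizer Resolver object] + [Ordered]
  take Persistent:  [Trackable Optimizer object] + [Persistent Auditable Collector Shareable Lockable Walker Trackable Optimizer Resolver object] + [Ordered Lockable Trackable Optimizer Resolver object] + [Ordered]
  take Auditable:  [Trackable Optimizer object] + [Auditable Collector Shareable Lockable Walker Trackable Optimizer Resolver object] + [Ordered Lockable Trackable Optimizer Resolver object] + [Ordered]
  take Collector:  [Trackable Optimizer object] + [Collector Shareable Lockable Walker Trackable Optimizer Resolver object] + [Ordered Lockable Trackable Optimizer Resolver object] + [Ordered]
  take Shareable:  [Trackable Optimizer object] + [Shareable Lockable Walker Trackable Optimizer Resolver object] + [Ordered Lockable Trackable Optimizer Resolver object] + [Ordered]
  take Ordered:  [Trackable Optimizer object] + [Lockable Walker Trackable Optimizer Resolver object] + [Ordered Lockable Trackable Optimizer Resolver object] + [Ordered]
  take Lockable:  [Trackable Optimizer object] + [Lockable Walker Trackable Optimizer Resolver object] + [Lockable Trackable Optimizer Resolver object]
  take Walker:  [Trackable Optimizer object] + [Walker Trackable Optimizer Resolver object] + [Trackable Optimizer Resolver object]
  take Trackable:  [Trackable Optimizer object] + [Trackable Optimizer Resolver object] + [Trackable Optimizer Resolver object]
  take Optimizer:  [Optimizer object] + [Optimizer Resolver object] + [Optimizer Resolver object]
  take Resolver:  [object] + [Resolver object] + [Resolver object]
  take object:  [object] + [object] + [object]

[Entity, Taggable, Named, Node, Persistent, Auditable, Collector, Shareable, Ordered, Lockable, Walker, Trackable, Optimizer, Resolver, object]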